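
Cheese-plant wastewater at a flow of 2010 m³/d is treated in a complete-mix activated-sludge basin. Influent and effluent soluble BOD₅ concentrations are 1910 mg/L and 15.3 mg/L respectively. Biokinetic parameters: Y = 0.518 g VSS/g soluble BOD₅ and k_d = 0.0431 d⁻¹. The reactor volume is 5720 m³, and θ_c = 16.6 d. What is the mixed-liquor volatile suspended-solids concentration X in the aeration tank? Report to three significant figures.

Solving the biomass balance for X: X = Y Q (S₀−S) θ_c / [V (1+k_d θ_c)] = 0.518 × 2010 × (1910 − 15.3) × 16.6 / [5720 × (1 + 0.0431 × 16.6)] = 3337 mg/L.

X ≈ 3340 mg/L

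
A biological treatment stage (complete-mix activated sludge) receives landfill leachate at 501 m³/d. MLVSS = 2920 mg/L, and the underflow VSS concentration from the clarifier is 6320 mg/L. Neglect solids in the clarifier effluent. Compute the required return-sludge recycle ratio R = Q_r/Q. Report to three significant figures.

R = Q_r/Q = X/(X_r − X) = 2920 / (6320 − 2920) = 0.8588.

R ≈ 0.859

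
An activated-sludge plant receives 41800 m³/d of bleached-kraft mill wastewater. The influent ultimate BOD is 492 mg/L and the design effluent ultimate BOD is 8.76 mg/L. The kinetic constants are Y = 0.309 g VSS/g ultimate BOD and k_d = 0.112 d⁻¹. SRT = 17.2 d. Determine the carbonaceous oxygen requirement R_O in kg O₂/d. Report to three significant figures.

Observed yield with endogenous decay: Y_obs = Y / (1 + k_d·θ_c) = 0.309 / (1 + 0.112 × 17.2) = 0.309 / 2.926 = 0.1056 g VSS/g ultimate BOD.
Q·(S₀ − S) = 41800 × (492 − 8.76) × 10⁻³ = 20199 kg/d removed.
Net sludge production P_X = 0.1056 × 20199 = 2133 kg VSS/d.
Carbonaceous O₂ demand = substrate oxidised − cell-mass equivalent = 20199 − 1.42 × 2133 = 17171 kg O₂/d.

R_O ≈ 17200 kg O₂/d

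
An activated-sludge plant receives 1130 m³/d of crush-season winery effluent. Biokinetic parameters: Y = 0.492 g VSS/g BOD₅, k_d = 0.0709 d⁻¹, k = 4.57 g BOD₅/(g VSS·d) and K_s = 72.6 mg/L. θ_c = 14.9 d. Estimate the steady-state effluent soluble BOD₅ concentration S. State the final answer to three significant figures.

Effluent substrate depends only on kinetics and SRT: S = K_s(1 + k_d θ_c) / [θ_c(Yk − k_d) − 1] = 72.6 × (1 + 0.0709 × 14.9) / [14.9 × (0.492 × 4.57 − 0.0709) − 1] = 149.3 / 31.45 = 4.748 mg/L.

S ≈ 4.75 mg/L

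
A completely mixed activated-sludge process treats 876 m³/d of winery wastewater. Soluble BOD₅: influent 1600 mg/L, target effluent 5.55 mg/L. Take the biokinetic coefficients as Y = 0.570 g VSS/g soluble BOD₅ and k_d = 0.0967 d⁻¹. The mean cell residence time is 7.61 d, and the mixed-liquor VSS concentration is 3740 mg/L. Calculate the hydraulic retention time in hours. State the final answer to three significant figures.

Steady-state biomass mass balance: V·X·(1 + k_d·θ_c) = Y·Q·(S₀ − S)·θ_c, so V = 0.570 × 876 × (1600 − 5.55) × 7.61 / [3740 × (1 + 0.0967 × 7.61)] = 6.06×10^6 / 6492 = 933.2 m³.
HRT = V/Q = 933.2 m³ / 876 m³·d⁻¹ = 1.065 d × 24 = 25.57 h.

τ ≈ 25.6 h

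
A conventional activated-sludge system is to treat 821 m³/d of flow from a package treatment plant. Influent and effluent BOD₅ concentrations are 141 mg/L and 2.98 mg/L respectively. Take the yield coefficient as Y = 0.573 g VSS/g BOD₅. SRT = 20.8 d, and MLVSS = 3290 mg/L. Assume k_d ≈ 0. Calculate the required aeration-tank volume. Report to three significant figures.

V ≈ 410 m³

Biomass mass balance (decay neglected): V·X = Y·Q·(S₀ − S)·θ_c, so V = 0.573 × 821 × (141 − 2.98) × 20.8 / 3290 = 410.5 m³.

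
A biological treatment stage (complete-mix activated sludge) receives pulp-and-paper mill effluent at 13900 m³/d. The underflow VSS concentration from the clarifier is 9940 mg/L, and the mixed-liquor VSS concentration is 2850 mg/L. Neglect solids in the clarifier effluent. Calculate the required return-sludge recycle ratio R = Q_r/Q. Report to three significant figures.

R ≈ 0.402

Mass balance around the secondary clarifier (neglecting effluent solids): R = X / (X_r − X) = 2850 / (9940 − 2850) = 0.4020.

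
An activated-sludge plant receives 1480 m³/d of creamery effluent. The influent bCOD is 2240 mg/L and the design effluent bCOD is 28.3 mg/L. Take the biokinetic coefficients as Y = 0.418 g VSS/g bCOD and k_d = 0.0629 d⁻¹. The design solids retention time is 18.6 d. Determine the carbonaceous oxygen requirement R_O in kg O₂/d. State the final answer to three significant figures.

R_O ≈ 2380 kg O₂/d

The observed yield is Y_obs = Y/(1 + k_d·θ_c) = 0.418 / (1 + 0.0629 × 18.6) = 0.418 / 2.170 = 0.1926 g VSS per g bCOD removed.
Substrate removed = Q·(S₀ − S) = 1480 m³/d × (2240 − 28.3) g/m³ = 3.27×10^6 g/d = 3273 kg/d.
Net sludge production P_X = 0.1926 × 3273 = 630.5 kg VSS/d.
Carbonaceous O₂ demand = substrate oxidised − cell-mass equivalent = 3273 − 1.42 × 630.5 = 2378 kg O₂/d.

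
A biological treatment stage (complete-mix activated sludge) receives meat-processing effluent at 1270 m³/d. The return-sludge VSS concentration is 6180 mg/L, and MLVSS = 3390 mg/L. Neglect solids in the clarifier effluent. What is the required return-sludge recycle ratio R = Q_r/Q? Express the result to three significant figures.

R ≈ 1.22

Mass balance around the secondary clarifier (neglecting effluent solids): R = X / (X_r − X) = 3390 / (6180 − 3390) = 1.215.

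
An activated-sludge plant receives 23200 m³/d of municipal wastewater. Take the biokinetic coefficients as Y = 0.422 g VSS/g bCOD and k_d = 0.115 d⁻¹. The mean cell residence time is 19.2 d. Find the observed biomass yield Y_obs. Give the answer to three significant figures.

Y_obs ≈ 0.132 g VSS/g bCOD

Y_obs = Y / (1 + k_d θ_c) = 0.422 / (1 + 0.115 × 19.2) = 0.422 / 3.208 = 0.1315.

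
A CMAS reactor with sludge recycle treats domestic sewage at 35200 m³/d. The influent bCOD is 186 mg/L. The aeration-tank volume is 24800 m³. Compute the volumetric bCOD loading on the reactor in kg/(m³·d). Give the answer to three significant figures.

L_v = Q S₀ / V = 35200 × 186 × 10⁻³ / 24800 = 0.2640 kg/(m³·d).

L_v ≈ 0.264 kg bCOD/(m³·d)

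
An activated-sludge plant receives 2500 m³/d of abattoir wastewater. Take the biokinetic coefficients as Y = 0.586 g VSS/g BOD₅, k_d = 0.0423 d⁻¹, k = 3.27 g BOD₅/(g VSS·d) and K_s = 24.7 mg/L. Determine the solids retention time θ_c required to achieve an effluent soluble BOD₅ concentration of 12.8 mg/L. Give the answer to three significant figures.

θ_c ≈ 1.63 d

At the target effluent, Y k S/(K_s+S) = 0.586×3.27×12.8/37.50 = 0.6541 d⁻¹.
θ_c = 1/(μ − k_d) = 1/(0.6541 − 0.0423) = 1/0.6118 = 1.635 d.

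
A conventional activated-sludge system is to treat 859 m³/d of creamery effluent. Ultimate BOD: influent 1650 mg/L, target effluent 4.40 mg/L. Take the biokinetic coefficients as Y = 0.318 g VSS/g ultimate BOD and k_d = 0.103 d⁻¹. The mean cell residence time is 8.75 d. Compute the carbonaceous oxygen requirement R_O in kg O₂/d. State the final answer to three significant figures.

Y_obs = Y / (1 + k_d θ_c) = 0.318 / (1 + 0.103 × 8.75) = 0.318 / 1.901 = 0.1673.
Q·(S₀ − S) = 859 × (1650 − 4.40) × 10⁻³ = 1414 kg/d removed.
Net sludge production P_X = 0.1673 × 1414 = 236.4 kg VSS/d.
Carbonaceous O₂ demand = substrate oxidised − cell-mass equivalent = 1414 − 1.42 × 236.4 = 1078 kg O₂/d.

R_O ≈ 1080 kg O₂/d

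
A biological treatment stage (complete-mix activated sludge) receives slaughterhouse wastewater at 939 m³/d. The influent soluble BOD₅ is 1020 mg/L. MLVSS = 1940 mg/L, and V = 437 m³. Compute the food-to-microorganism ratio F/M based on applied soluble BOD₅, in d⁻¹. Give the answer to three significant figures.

F/M ≈ 1.13 d⁻¹

F/M = Q·S₀ / (V·X) = 939 × 1020 / (437.0 × 1940) = 1.130 g soluble BOD₅·(g VSS·d)⁻¹.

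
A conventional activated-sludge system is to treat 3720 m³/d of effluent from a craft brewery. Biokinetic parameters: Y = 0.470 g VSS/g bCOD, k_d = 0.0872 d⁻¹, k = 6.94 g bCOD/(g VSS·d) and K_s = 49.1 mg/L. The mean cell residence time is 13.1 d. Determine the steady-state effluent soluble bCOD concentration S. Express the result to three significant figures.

S ≈ 2.59 mg/L

From the Monod/SRT balance for a CMAS, S = K_s·(1+k_d θ_c)/[θ_c·(Y k − k_d) − 1] = 49.1 × (1 + 0.0872 × 13.1) / [13.1 × (0.470 × 6.94 − 0.0872) − 1] = 105.2 / 40.59 = 2.592 mg/L.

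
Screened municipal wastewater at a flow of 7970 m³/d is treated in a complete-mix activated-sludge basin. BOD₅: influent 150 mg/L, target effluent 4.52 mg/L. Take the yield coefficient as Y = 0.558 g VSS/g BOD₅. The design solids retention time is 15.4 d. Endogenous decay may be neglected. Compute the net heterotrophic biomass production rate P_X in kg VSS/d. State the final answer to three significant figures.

No decay correction is needed, so Y_obs = Y = 0.558.
ΔS = 150 − 4.52 = 145.5 mg/L, so the substrate removal rate is 7970 × 145.5/1000 = 1159 kg BOD₅/d.
P_X = Y_obs · Q(S₀ − S) = 0.5580 × 1159 = 647.0 kg VSS/d.

P_X ≈ 647 kg VSS/d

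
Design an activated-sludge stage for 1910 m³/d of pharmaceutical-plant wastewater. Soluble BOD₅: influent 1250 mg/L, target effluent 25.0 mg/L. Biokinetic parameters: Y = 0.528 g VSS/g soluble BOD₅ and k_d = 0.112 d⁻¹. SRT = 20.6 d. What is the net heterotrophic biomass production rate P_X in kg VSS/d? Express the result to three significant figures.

P_X ≈ 374 kg VSS/d

Y_obs = Y / (1 + k_d θ_c) = 0.528 / (1 + 0.112 × 20.6) = 0.528 / 3.307 = 0.1597.
Substrate removed = Q·(S₀ − S) = 1910 m³/d × (1250 − 25.0) g/m³ = 2.34×10^6 g/d = 2340 kg/d.
So the net sludge growth is P_X = 0.1597 × 2340 = 373.5 kg VSS/d.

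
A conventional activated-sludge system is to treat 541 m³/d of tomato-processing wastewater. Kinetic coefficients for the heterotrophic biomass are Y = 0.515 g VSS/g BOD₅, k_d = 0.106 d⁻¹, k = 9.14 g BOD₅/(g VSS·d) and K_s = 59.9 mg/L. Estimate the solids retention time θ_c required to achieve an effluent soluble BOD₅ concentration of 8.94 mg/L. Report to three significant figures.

At the target effluent, Y k S/(K_s+S) = 0.515×9.14×8.94/68.84 = 0.6113 d⁻¹.
1/θ_c = 0.6113 − 0.106 = 0.5053 d⁻¹, so θ_c = 1.979 d.

θ_c ≈ 1.98 d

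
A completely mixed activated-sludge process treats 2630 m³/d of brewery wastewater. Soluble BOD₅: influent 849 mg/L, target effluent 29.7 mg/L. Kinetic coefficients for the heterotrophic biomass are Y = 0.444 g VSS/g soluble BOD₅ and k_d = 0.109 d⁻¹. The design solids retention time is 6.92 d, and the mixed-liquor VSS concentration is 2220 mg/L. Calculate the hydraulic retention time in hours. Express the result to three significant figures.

τ ≈ 15.5 h

Steady-state biomass mass balance: V·X·(1 + k_d·θ_c) = Y·Q·(S₀ − S)·θ_c, so V = 0.444 × 2630 × (849 − 29.7) × 6.92 / [2220 × (1 + 0.109 × 6.92)] = 6.62×10^6 / 3895 = 1700 m³.
Hydraulic retention time τ = V/Q = 1700 / 2630 = 0.6464 d = 15.51 h.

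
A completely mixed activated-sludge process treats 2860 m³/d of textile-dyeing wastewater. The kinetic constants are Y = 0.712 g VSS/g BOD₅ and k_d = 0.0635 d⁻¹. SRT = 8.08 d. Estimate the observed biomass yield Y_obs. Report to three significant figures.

Y_obs = Y / (1 + k_d θ_c) = 0.712 / (1 + 0.0635 × 8.08) = 0.712 / 1.513 = 0.4706.

Y_obs ≈ 0.471 g VSS/g BOD₅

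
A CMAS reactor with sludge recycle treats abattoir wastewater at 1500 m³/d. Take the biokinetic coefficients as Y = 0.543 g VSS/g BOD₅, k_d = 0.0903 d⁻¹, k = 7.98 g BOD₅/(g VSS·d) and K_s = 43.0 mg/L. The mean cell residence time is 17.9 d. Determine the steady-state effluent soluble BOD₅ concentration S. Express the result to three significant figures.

Effluent substrate depends only on kinetics and SRT: S = K_s(1 + k_d θ_c) / [θ_c(Yk − k_d) − 1] = 43.0 × (1 + 0.0903 × 17.9) / [17.9 × (0.543 × 7.98 − 0.0903) − 1] = 112.5 / 74.95 = 1.501 mg/L.

S ≈ 1.50 mg/L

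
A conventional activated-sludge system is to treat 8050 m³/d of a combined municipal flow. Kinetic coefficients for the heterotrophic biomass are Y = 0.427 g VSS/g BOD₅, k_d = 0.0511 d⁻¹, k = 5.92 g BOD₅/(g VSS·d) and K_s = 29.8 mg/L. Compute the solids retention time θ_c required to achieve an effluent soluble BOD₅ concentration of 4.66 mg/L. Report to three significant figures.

θ_c ≈ 3.44 d

From 1/θ_c = Y·k·S/(K_s + S) − k_d: Y·k·S/(K_s+S) = 0.427 × 5.92 × 4.66 / (29.8 + 4.66) = 0.3418 d⁻¹.
θ_c = 1/(μ − k_d) = 1/(0.3418 − 0.0511) = 1/0.2907 = 3.440 d.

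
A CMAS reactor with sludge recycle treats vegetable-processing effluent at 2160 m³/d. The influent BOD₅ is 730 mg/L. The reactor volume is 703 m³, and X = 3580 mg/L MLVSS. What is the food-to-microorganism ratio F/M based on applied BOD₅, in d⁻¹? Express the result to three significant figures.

F/M ≈ 0.627 d⁻¹

F/M = applied load / biomass = Q·S₀/(V·X) = 2160 × 730 / (703.0 × 3580) = 0.6265 d⁻¹.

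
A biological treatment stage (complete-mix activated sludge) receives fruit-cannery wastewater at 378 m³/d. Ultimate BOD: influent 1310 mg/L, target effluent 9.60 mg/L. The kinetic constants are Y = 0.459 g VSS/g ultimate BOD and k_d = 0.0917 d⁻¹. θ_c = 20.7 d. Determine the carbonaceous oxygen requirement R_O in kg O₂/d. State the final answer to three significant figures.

Observed yield with endogenous decay: Y_obs = Y / (1 + k_d·θ_c) = 0.459 / (1 + 0.0917 × 20.7) = 0.459 / 2.898 = 0.1584 g VSS/g ultimate BOD.
Mass of ultimate BOD removed per day: Q(S₀ − S) = 378 × 1300 g/m³ = 491.6 kg/d.
Net sludge production P_X = 0.1584 × 491.6 = 77.85 kg VSS/d.
R_O = Q·(S₀ − S) − 1.42·P_X = 491.6 − 1.42 × 77.85 = 381.0 kg O₂/d.

R_O ≈ 381 kg O₂/d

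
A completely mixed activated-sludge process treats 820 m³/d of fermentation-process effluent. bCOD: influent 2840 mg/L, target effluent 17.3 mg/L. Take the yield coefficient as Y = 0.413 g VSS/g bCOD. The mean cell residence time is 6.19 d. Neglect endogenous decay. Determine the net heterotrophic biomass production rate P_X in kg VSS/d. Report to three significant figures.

No decay correction is needed, so Y_obs = Y = 0.413.
Q·(S₀ − S) = 820 × (2840 − 17.3) × 10⁻³ = 2315 kg/d removed.
Net biomass production P_X = Y_obs × Q·(S₀ − S) = 0.4130 × 2315 = 955.9 kg VSS/d.

P_X ≈ 956 kg VSS/d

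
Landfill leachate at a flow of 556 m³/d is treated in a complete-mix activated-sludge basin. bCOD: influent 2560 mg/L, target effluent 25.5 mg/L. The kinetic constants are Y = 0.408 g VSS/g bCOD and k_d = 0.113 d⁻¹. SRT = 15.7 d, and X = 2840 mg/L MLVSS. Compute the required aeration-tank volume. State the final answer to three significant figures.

From the SRT design equation V = Y Q (S₀−S) θ_c / [X (1 + k_d θ_c)] = 0.408 × 556 × (2560 − 25.5) × 15.7 / [2840 × (1 + 0.113 × 15.7)] = 9.03×10^6 / 7878 = 1146 m³.

V ≈ 1150 m³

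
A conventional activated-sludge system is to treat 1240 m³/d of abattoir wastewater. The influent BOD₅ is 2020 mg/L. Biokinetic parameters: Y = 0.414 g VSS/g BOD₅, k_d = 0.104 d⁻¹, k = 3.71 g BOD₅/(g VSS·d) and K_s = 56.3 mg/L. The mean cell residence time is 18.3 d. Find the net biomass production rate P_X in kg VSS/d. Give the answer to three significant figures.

For a completely mixed reactor with recycle the Lawrence–McCarty relation gives S = K_s·(1 + k_d·θ_c) / [θ_c·(Y·k − k_d) − 1] = 56.3 × (1 + 0.104 × 18.3) / [18.3 × (0.414 × 3.71 − 0.104) − 1] = 163.5 / 25.20 = 6.485 mg/L.
Observed yield with endogenous decay: Y_obs = Y / (1 + k_d·θ_c) = 0.414 / (1 + 0.104 × 18.3) = 0.414 / 2.903 = 0.1426 g VSS/g BOD₅.
Mass of BOD₅ removed per day: Q(S₀ − S) = 1240 × 2014 g/m³ = 2497 kg/d.
P_X = Y_obs · Q(S₀ − S) = 0.1426 × 2497 = 356.0 kg VSS/d.

P_X ≈ 356 kg VSS/d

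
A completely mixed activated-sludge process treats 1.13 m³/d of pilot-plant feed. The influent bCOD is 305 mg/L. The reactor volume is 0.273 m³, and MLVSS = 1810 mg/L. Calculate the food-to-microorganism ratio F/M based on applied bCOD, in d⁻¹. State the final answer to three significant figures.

Food-to-microorganism ratio F/M = Q S₀ / (V X) = 1.13 × 305 / (0.2730 × 1810) = 0.6975 d⁻¹.

F/M ≈ 0.697 d⁻¹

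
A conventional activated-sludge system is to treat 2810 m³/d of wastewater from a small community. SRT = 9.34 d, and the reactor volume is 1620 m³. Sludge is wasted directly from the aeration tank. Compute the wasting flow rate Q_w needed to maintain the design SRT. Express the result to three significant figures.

With mixed-liquor wasting, θ_c = V/Q_w, so Q_w = V/θ_c = 1620/9.34 = 173.4 m³/d.

Q_w ≈ 173 m³/d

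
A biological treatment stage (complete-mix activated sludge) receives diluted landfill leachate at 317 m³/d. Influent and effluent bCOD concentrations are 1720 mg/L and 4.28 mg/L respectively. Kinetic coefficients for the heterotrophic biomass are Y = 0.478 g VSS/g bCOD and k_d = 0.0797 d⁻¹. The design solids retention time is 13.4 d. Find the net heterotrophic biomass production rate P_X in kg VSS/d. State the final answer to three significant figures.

Observed yield with endogenous decay: Y_obs = Y / (1 + k_d·θ_c) = 0.478 / (1 + 0.0797 × 13.4) = 0.478 / 2.068 = 0.2311 g VSS/g bCOD.
ΔS = 1720 − 4.28 = 1716 mg/L, so the substrate removal rate is 317 × 1716/1000 = 543.9 kg bCOD/d.
So the net sludge growth is P_X = 0.2311 × 543.9 = 125.7 kg VSS/d.

P_X ≈ 126 kg VSS/d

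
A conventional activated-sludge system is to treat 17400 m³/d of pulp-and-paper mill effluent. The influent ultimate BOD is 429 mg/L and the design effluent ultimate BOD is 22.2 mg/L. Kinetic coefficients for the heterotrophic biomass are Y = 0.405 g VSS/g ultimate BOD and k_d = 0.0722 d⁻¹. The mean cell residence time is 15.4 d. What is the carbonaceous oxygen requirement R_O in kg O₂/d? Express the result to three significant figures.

R_O ≈ 5150 kg O₂/d

The observed yield is Y_obs = Y/(1 + k_d·θ_c) = 0.405 / (1 + 0.0722 × 15.4) = 0.405 / 2.112 = 0.1918 g VSS per g ultimate BOD removed.
Substrate removed = Q·(S₀ − S) = 17400 m³/d × (429 − 22.2) g/m³ = 7.08×10^6 g/d = 7078 kg/d.
P_X = Y_obs·Q·(S₀ − S) = 0.1918 × 7078 = 1357 kg VSS/d.
R_O = Q·ΔS − 1.42 P_X = 7078 − 1928 = 5151 kg O₂/d.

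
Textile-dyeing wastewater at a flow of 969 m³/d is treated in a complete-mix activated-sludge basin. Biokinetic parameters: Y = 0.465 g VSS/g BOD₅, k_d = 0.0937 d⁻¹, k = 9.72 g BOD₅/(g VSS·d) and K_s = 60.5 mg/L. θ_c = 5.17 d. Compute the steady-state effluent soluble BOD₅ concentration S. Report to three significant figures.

S ≈ 4.10 mg/L

From the Monod/SRT balance for a CMAS, S = K_s·(1+k_d θ_c)/[θ_c·(Y k − k_d) − 1] = 60.5 × (1 + 0.0937 × 5.17) / [5.17 × (0.465 × 9.72 − 0.0937) − 1] = 89.81 / 21.88 = 4.104 mg/L.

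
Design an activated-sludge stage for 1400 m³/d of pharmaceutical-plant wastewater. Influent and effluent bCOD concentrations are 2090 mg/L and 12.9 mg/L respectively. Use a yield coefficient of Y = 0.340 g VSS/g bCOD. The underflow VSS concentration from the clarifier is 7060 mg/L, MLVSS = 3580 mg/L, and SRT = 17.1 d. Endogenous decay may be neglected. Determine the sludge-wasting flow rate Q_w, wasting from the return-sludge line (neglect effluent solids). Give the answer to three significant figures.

V·X = Y·Q·ΔS·θ_c gives V = 0.340 × 1400 × (2090 − 12.9) × 17.1 / 3580 = 4723 m³.
Wasting from the return line (neglecting effluent solids): Q_w = V·X / (θ_c·X_r) = 4723 × 3580 / (17.1 × 7060) = 140.0 m³/d.

Q_w ≈ 140 m³/d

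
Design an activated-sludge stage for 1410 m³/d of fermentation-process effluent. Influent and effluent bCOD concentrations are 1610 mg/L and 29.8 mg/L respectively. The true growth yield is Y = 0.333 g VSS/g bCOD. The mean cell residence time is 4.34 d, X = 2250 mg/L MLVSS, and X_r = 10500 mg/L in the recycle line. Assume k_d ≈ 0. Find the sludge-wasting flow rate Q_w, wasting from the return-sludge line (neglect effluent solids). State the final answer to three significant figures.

Biomass mass balance (decay neglected): V·X = Y·Q·(S₀ − S)·θ_c, so V = 0.333 × 1410 × (1610 − 29.8) × 4.34 / 2250 = 1431 m³.
Wasting from the return line (neglecting effluent solids): Q_w = V·X / (θ_c·X_r) = 1431 × 2250 / (4.34 × 10500) = 70.66 m³/d.

Q_w ≈ 70.7 m³/d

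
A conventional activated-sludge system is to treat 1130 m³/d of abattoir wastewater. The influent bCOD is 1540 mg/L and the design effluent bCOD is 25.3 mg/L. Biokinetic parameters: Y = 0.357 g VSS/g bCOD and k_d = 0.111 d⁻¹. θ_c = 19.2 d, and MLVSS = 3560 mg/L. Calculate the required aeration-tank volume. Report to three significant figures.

V ≈ 1050 m³

Steady-state biomass mass balance: V·X·(1 + k_d·θ_c) = Y·Q·(S₀ − S)·θ_c, so V = 0.357 × 1130 × (1540 − 25.3) × 19.2 / [3560 × (1 + 0.111 × 19.2)] = 1.17×10^7 / 11147 = 1052 m³.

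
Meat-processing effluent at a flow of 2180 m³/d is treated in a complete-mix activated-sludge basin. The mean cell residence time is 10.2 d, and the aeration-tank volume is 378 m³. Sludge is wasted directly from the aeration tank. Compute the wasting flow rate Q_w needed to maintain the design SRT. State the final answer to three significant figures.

Wasting from the aeration tank: Q_w = V / θ_c = 378.0 / 10.2 = 37.06 m³/d.

Q_w ≈ 37.1 m³/d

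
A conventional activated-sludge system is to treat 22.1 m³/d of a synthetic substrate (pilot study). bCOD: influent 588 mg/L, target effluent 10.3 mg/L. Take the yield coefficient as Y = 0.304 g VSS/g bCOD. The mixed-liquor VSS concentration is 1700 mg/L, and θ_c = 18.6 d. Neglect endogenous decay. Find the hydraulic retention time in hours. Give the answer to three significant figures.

Biomass mass balance (decay neglected): V·X = Y·Q·(S₀ − S)·θ_c, so V = 0.304 × 22.1 × (588 − 10.3) × 18.6 / 1700 = 42.47 m³.
Hydraulic retention time τ = V/Q = 42.47 / 22.1 = 1.921 d = 46.12 h.

τ ≈ 46.1 h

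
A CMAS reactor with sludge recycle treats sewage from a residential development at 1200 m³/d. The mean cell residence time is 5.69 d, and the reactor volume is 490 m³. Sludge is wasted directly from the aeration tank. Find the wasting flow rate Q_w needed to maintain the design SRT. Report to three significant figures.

With mixed-liquor wasting, θ_c = V/Q_w, so Q_w = V/θ_c = 490.0/5.69 = 86.12 m³/d.

Q_w ≈ 86.1 m³/d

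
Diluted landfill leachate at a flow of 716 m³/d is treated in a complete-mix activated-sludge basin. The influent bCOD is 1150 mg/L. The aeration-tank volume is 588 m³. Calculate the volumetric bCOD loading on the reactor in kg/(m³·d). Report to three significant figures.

L_v ≈ 1.40 kg bCOD/(m³·d)

L_v = Q S₀ / V = 716 × 1150 × 10⁻³ / 588.0 = 1.400 kg/(m³·d).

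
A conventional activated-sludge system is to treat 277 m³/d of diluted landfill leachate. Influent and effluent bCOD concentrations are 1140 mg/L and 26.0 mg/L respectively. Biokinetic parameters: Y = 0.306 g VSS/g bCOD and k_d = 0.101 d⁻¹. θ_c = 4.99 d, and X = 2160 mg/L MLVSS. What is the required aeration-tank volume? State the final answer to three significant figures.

V ≈ 145 m³

Steady-state biomass mass balance: V·X·(1 + k_d·θ_c) = Y·Q·(S₀ − S)·θ_c, so V = 0.306 × 277 × (1140 − 26.0) × 4.99 / [2160 × (1 + 0.101 × 4.99)] = 4.71×10^5 / 3249 = 145.0 m³.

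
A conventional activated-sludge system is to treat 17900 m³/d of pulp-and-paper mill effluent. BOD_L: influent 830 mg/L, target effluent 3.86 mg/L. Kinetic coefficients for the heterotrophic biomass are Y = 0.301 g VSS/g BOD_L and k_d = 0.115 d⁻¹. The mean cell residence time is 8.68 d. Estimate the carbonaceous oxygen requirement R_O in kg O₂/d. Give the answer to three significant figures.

Y_obs = Y / (1 + k_d θ_c) = 0.301 / (1 + 0.115 × 8.68) = 0.301 / 1.998 = 0.1506.
ΔS = 830 − 3.86 = 826.1 mg/L, so the substrate removal rate is 17900 × 826.1/1000 = 14788 kg BOD_L/d.
Net sludge production P_X = 0.1506 × 14788 = 2228 kg VSS/d.
R_O = Q·(S₀ − S) − 1.42·P_X = 14788 − 1.42 × 2228 = 11625 kg O₂/d.

R_O ≈ 11600 kg O₂/d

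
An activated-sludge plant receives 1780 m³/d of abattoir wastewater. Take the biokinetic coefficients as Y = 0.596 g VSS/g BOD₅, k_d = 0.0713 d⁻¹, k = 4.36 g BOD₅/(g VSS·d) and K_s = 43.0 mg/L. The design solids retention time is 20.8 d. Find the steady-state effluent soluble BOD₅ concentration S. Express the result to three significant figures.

S ≈ 2.07 mg/L

From the Monod/SRT balance for a CMAS, S = K_s·(1+k_d θ_c)/[θ_c·(Y k − k_d) − 1] = 43.0 × (1 + 0.0713 × 20.8) / [20.8 × (0.596 × 4.36 − 0.0713) − 1] = 106.8 / 51.57 = 2.071 mg/L.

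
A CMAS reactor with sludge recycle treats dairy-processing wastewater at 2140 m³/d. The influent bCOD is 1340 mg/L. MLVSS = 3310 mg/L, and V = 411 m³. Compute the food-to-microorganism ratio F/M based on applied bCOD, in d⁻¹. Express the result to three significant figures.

F/M ≈ 2.11 d⁻¹

F/M = Q·S₀ / (V·X) = 2140 × 1340 / (411.0 × 3310) = 2.108 g bCOD·(g VSS·d)⁻¹.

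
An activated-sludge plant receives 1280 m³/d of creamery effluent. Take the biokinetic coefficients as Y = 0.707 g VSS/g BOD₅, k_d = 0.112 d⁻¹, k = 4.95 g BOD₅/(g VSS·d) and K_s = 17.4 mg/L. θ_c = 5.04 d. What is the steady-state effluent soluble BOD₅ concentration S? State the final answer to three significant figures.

S ≈ 1.69 mg/L

For a completely mixed reactor with recycle the Lawrence–McCarty relation gives S = K_s·(1 + k_d·θ_c) / [θ_c·(Y·k − k_d) − 1] = 17.4 × (1 + 0.112 × 5.04) / [5.04 × (0.707 × 4.95 − 0.112) − 1] = 27.22 / 16.07 = 1.694 mg/L.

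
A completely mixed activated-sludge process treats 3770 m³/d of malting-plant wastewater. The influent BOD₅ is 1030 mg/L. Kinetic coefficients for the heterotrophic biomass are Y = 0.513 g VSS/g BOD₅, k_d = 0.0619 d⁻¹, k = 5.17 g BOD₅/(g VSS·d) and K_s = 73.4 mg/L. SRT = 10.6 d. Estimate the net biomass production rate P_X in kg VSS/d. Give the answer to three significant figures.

P_X ≈ 1200 kg VSS/d

For a completely mixed reactor with recycle the Lawrence–McCarty relation gives S = K_s·(1 + k_d·θ_c) / [θ_c·(Y·k − k_d) − 1] = 73.4 × (1 + 0.0619 × 10.6) / [10.6 × (0.513 × 5.17 − 0.0619) − 1] = 121.6 / 26.46 = 4.595 mg/L.
Correct the yield for decay: Y_obs = Y/(1 + k_d θ_c) = 0.513 / (1 + 0.0619 × 10.6) = 0.513 / 1.656 = 0.3098.
Mass of BOD₅ removed per day: Q(S₀ − S) = 3770 × 1025 g/m³ = 3866 kg/d.
P_X = Y_obs · Q(S₀ − S) = 0.3098 × 3866 = 1197 kg VSS/d.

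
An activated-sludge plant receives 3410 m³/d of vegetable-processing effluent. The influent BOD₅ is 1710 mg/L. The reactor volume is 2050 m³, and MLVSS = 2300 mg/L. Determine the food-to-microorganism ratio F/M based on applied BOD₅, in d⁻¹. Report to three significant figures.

F/M ≈ 1.24 d⁻¹

Food-to-microorganism ratio F/M = Q S₀ / (V X) = 3410 × 1710 / (2050 × 2300) = 1.237 d⁻¹.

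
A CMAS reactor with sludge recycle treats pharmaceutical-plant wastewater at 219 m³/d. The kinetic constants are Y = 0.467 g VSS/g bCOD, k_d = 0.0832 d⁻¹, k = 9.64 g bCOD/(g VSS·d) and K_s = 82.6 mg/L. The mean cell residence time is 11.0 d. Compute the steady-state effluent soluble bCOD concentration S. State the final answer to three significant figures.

Effluent substrate depends only on kinetics and SRT: S = K_s(1 + k_d θ_c) / [θ_c(Yk − k_d) − 1] = 82.6 × (1 + 0.0832 × 11.0) / [11.0 × (0.467 × 9.64 − 0.0832) − 1] = 158.2 / 47.61 = 3.323 mg/L.

S ≈ 3.32 mg/L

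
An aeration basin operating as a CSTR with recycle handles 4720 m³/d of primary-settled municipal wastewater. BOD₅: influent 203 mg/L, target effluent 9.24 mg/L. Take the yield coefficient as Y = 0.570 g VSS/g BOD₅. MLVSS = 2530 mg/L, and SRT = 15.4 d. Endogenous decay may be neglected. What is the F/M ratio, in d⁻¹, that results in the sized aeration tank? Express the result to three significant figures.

Biomass mass balance (decay neglected): V·X = Y·Q·(S₀ − S)·θ_c, so V = 0.570 × 4720 × (203 − 9.24) × 15.4 / 2530 = 3173 m³.
F/M = applied load / biomass = Q·S₀/(V·X) = 4720 × 203 / (3173 × 2530) = 0.1194 d⁻¹.

F/M ≈ 0.119 d⁻¹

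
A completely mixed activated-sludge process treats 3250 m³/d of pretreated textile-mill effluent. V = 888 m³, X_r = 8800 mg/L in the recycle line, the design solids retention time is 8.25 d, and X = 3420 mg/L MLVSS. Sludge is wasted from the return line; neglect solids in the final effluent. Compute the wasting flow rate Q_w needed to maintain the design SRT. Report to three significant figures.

Wasting from the return line (neglecting effluent solids): Q_w = V·X / (θ_c·X_r) = 888.0 × 3420 / (8.25 × 8800) = 41.83 m³/d.

Q_w ≈ 41.8 m³/d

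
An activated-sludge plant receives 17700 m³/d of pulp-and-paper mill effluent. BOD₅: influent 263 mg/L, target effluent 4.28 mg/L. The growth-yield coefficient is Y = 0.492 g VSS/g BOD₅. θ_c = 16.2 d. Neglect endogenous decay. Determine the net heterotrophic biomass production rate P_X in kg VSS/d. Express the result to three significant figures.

P_X ≈ 2250 kg VSS/d

Since k_d ≈ 0, Y_obs = Y = 0.492 g VSS/g BOD₅.
Mass of BOD₅ removed per day: Q(S₀ − S) = 17700 × 258.7 g/m³ = 4579 kg/d.
Biomass produced: P_X = Y_obs·Q·ΔS = 0.4920 × 4579 ≈ 2253 kg VSS/d.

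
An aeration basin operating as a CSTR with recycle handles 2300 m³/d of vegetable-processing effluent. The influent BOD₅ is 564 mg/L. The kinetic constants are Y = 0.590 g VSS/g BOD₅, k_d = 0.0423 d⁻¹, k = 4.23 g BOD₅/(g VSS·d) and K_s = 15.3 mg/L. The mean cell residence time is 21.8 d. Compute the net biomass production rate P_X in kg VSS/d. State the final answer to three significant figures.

For a completely mixed reactor with recycle the Lawrence–McCarty relation gives S = K_s·(1 + k_d·θ_c) / [θ_c·(Y·k − k_d) − 1] = 15.3 × (1 + 0.0423 × 21.8) / [21.8 × (0.590 × 4.23 − 0.0423) − 1] = 29.41 / 52.48 = 0.5603 mg/L.
The observed yield is Y_obs = Y/(1 + k_d·θ_c) = 0.590 / (1 + 0.0423 × 21.8) = 0.590 / 1.922 = 0.3069 g VSS per g BOD₅ removed.
ΔS = 564 − 0.560 = 563.4 mg/L, so the substrate removal rate is 2300 × 563.4/1000 = 1296 kg BOD₅/d.
Biomass produced: P_X = Y_obs·Q·ΔS = 0.3069 × 1296 ≈ 397.8 kg VSS/d.

P_X ≈ 398 kg VSS/d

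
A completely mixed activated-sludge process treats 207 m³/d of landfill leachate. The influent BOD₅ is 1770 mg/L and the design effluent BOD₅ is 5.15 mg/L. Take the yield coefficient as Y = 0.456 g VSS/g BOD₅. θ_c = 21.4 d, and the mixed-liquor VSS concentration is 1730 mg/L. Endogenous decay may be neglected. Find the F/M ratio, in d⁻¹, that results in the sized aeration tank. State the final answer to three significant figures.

F/M ≈ 0.103 d⁻¹

V·X = Y·Q·ΔS·θ_c gives V = 0.456 × 207 × (1770 − 5.15) × 21.4 / 1730 = 2061 m³.
F/M = applied load / biomass = Q·S₀/(V·X) = 207 × 1770 / (2061 × 1730) = 0.1028 d⁻¹.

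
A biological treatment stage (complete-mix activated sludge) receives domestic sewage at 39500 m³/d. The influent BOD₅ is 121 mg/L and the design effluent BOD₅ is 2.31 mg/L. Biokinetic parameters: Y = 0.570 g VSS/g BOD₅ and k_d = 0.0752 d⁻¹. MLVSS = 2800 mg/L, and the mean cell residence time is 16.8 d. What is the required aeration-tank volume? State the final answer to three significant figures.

V ≈ 7080 m³

From the SRT design equation V = Y Q (S₀−S) θ_c / [X (1 + k_d θ_c)] = 0.570 × 39500 × (121 − 2.31) × 16.8 / [2800 × (1 + 0.0752 × 16.8)] = 4.49×10^7 / 6337 = 7084 m³.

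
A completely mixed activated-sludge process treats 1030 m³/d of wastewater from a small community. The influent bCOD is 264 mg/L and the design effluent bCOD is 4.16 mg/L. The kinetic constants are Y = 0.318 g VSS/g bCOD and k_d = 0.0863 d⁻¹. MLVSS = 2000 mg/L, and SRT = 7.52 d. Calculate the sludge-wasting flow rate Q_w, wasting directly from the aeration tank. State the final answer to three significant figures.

Q_w ≈ 25.8 m³/d

From the SRT design equation V = Y Q (S₀−S) θ_c / [X (1 + k_d θ_c)] = 0.318 × 1030 × (264 − 4.16) × 7.52 / [2000 × (1 + 0.0863 × 7.52)] = 6.4×10^5 / 3298 = 194.1 m³.
With mixed-liquor wasting, θ_c = V/Q_w, so Q_w = V/θ_c = 194.1/7.52 = 25.81 m³/d.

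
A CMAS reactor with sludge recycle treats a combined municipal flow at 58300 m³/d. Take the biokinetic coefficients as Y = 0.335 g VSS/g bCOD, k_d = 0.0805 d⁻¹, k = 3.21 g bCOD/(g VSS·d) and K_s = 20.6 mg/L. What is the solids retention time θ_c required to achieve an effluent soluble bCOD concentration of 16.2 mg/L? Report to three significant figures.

θ_c ≈ 2.55 d

From 1/θ_c = Y·k·S/(K_s + S) − k_d: Y·k·S/(K_s+S) = 0.335 × 3.21 × 16.2 / (20.6 + 16.2) = 0.4734 d⁻¹.
1/θ_c = 0.4734 − 0.0805 = 0.3929 d⁻¹, so θ_c = 2.545 d.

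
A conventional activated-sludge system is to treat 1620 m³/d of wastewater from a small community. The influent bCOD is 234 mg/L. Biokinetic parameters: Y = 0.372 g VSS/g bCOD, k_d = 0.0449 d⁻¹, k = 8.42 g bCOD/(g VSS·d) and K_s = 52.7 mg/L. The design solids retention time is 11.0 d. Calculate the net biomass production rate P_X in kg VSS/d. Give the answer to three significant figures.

P_X ≈ 93.4 kg VSS/d

Effluent substrate depends only on kinetics and SRT: S = K_s(1 + k_d θ_c) / [θ_c(Yk − k_d) − 1] = 52.7 × (1 + 0.0449 × 11.0) / [11.0 × (0.372 × 8.42 − 0.0449) − 1] = 78.73 / 32.96 = 2.389 mg/L.
The observed yield is Y_obs = Y/(1 + k_d·θ_c) = 0.372 / (1 + 0.0449 × 11.0) = 0.372 / 1.494 = 0.2490 g VSS per g bCOD removed.
Mass of bCOD removed per day: Q(S₀ − S) = 1620 × 231.6 g/m³ = 375.2 kg/d.
So the net sludge growth is P_X = 0.2490 × 375.2 = 93.43 kg VSS/d.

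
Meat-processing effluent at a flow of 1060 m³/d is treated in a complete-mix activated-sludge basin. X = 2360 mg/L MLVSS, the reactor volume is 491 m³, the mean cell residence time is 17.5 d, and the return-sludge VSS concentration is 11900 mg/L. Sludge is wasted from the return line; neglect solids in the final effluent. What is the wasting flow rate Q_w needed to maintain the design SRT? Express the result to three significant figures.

θ_c = V·X/(Q_w·X_r) when wasting from the recycle, so Q_w = V·X/(θ_c·X_r) = 491.0 × 2360 / (17.5 × 11900) = 5.564 m³/d.

Q_w ≈ 5.56 m³/d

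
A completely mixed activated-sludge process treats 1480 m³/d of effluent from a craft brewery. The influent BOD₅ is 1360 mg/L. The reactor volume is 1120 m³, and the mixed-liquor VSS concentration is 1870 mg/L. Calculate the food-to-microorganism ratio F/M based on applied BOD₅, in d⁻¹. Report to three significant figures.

Food-to-microorganism ratio F/M = Q S₀ / (V X) = 1480 × 1360 / (1120 × 1870) = 0.9610 d⁻¹.

F/M ≈ 0.961 d⁻¹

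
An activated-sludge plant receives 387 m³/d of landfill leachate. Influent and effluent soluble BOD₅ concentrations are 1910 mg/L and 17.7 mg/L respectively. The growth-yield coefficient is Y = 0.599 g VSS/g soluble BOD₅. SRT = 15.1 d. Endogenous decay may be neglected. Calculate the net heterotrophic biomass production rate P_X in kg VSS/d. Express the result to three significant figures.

P_X ≈ 439 kg VSS/d

With endogenous decay neglected, the observed yield equals the true yield: Y_obs = Y = 0.599 g VSS/g soluble BOD₅.
ΔS = 1910 − 17.7 = 1892 mg/L, so the substrate removal rate is 387 × 1892/1000 = 732.3 kg soluble BOD₅/d.
So the net sludge growth is P_X = 0.5990 × 732.3 = 438.7 kg VSS/d.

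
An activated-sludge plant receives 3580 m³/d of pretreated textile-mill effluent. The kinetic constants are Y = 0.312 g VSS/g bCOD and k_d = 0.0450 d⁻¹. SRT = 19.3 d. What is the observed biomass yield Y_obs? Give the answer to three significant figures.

Y_obs ≈ 0.167 g VSS/g bCOD

Observed yield with endogenous decay: Y_obs = Y / (1 + k_d·θ_c) = 0.312 / (1 + 0.0450 × 19.3) = 0.312 / 1.869 = 0.1670 g VSS/g bCOD.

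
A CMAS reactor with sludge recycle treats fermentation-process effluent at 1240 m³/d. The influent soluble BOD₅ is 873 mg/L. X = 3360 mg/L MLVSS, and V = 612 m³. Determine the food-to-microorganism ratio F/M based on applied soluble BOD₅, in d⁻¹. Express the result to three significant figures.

F/M = Q·S₀ / (V·X) = 1240 × 873 / (612.0 × 3360) = 0.5264 g soluble BOD₅·(g VSS·d)⁻¹.

F/M ≈ 0.526 d⁻¹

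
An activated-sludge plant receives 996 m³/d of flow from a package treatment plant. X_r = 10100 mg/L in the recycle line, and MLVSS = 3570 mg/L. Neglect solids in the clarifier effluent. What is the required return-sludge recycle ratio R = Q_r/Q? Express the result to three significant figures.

R ≈ 0.547

Mass balance around the secondary clarifier (neglecting effluent solids): R = X / (X_r − X) = 3570 / (10100 − 3570) = 0.5467.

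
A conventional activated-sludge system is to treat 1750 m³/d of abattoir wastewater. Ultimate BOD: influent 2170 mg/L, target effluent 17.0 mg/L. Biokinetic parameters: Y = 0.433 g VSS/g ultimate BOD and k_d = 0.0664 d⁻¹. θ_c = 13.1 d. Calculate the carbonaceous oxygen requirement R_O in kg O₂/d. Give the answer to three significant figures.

Y_obs = Y / (1 + k_d θ_c) = 0.433 / (1 + 0.0664 × 13.1) = 0.433 / 1.870 = 0.2316.
Substrate removed = Q·(S₀ − S) = 1750 m³/d × (2170 − 17.0) g/m³ = 3.77×10^6 g/d = 3768 kg/d.
P_X = Y_obs·Q·(S₀ − S) = 0.2316 × 3768 = 872.5 kg VSS/d.
R_O = Q·ΔS − 1.42 P_X = 3768 − 1239 = 2529 kg O₂/d.

R_O ≈ 2530 kg O₂/d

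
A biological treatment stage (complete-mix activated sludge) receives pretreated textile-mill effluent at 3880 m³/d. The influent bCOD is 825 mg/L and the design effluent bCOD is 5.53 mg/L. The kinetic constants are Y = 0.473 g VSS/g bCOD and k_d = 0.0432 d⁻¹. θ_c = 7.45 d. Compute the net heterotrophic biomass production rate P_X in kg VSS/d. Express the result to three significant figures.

The observed yield is Y_obs = Y/(1 + k_d·θ_c) = 0.473 / (1 + 0.0432 × 7.45) = 0.473 / 1.322 = 0.3578 g VSS per g bCOD removed.
Mass of bCOD removed per day: Q(S₀ − S) = 3880 × 819.5 g/m³ = 3180 kg/d.
Net biomass production P_X = Y_obs × Q·(S₀ − S) = 0.3578 × 3180 = 1138 kg VSS/d.

P_X ≈ 1140 kg VSS/d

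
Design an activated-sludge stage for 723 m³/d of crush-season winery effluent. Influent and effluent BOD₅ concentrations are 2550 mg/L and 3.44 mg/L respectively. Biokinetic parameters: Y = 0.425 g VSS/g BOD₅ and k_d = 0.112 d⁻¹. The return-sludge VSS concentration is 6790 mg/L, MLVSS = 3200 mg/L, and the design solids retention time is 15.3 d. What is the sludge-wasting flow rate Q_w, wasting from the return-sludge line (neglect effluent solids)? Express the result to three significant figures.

From the SRT design equation V = Y Q (S₀−S) θ_c / [X (1 + k_d θ_c)] = 0.425 × 723 × (2550 − 3.44) × 15.3 / [3200 × (1 + 0.112 × 15.3)] = 1.2×10^7 / 8684 = 1379 m³.
Wasting from the return line (neglecting effluent solids): Q_w = V·X / (θ_c·X_r) = 1379 × 3200 / (15.3 × 6790) = 42.47 m³/d.

Q_w ≈ 42.5 m³/d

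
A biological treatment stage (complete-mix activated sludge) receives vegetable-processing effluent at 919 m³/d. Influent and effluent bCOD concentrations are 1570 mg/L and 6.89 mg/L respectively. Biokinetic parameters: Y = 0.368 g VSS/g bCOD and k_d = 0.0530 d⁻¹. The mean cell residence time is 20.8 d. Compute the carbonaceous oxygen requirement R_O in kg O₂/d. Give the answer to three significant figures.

R_O ≈ 1080 kg O₂/d

The observed yield is Y_obs = Y/(1 + k_d·θ_c) = 0.368 / (1 + 0.0530 × 20.8) = 0.368 / 2.102 = 0.1750 g VSS per g bCOD removed.
Q·(S₀ − S) = 919 × (1570 − 6.89) × 10⁻³ = 1436 kg/d removed.
Net sludge production P_X = 0.1750 × 1436 = 251.4 kg VSS/d.
R_O = Q·(S₀ − S) − 1.42·P_X = 1436 − 1.42 × 251.4 = 1079 kg O₂/d.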